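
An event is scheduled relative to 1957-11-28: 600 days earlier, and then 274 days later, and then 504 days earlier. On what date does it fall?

Going back 600 days from November 28, 1957:
Going back 28 days from November 28, 1957 reaches the end of the previous month; 600 − 28 = 572 left.
October 1957 has 31 days: 572 − 31 = 541 left.
September 1957 has 30 days: 541 − 30 = 511 left.
August 1957 has 31 days: 511 − 31 = 480 left.
July 1957 has 31 days: 480 − 31 = 449 left.
June 1957 has 30 days: 449 − 30 = 419 left.
May 1957 has 31 days: 419 − 31 = 388 left.
April 1957 has 30 days: 388 − 30 = 358 left.
March 1957 has 31 days: 358 − 31 = 327 left.
February 1957 has 28 days (1957 is not a leap year): 327 − 28 = 299 left.
January 1957 has 31 days: 299 − 31 = 268 left.
December 1956 has 31 days: 268 − 31 = 237 left.
November 1956 has 30 days: 237 − 30 = 207 left.
October 1956 has 31 days: 207 − 31 = 176 left.
September 1956 has 30 days: 176 − 30 = 146 left.
August 1956 has 31 days: 146 − 31 = 115 left.
July 1956 has 31 days: 115 − 31 = 84 left.
June 1956 has 30 days: 84 − 30 = 54 left.
May 1956 has 31 days: 54 − 31 = 23 left.
April 1956 has 30 days; 30 − 23 = 7 → April 7, 1956.
Adding 274 days from April 7, 1956:
April has 30 days, so 30 − 7 = 23 days remain after April 7, 1956; 274 − 23 = 251 left.
May 1956 has 31 days: 251 − 31 = 220 left.
June 1956 has 30 days: 220 − 30 = 190 left.
July 1956 has 31 days: 190 − 31 = 159 left.
August 1956 has 31 days: 159 − 31 = 128 left.
September 1956 has 30 days: 128 − 30 = 98 left.
October 1956 has 31 days: 98 − 31 = 67 left.
November 1956 has 30 days: 67 − 30 = 37 left.
December 1956 has 31 days: 37 − 31 = 6 left.
6 days into January 1957 → January 6, 1957.
Counting back 504 days from January 6, 1957:
Going back 6 days from January 6, 1957 reaches the end of the previous month; 504 − 6 = 498 left.
December 1956 has 31 days: 498 − 31 = 467 left.
November 1956 has 30 days: 467 − 30 = 437 left.
October 1956 has 31 days: 437 − 31 = 406 left.
September 1956 has 30 days: 406 − 30 = 376 left.
August 1956 has 31 days: 376 − 31 = 345 left.
July 1956 has 31 days: 345 − 31 = 314 left.
June 1956 has 30 days: 314 − 30 = 284 left.
May 1956 has 31 days: 284 − 31 = 253 left.
April 1956 has 30 days: 253 − 30 = 223 left.
March 1956 has 31 days: 223 − 31 = 192 left.
February 1956 has 29 days (1956 is a leap year): 192 − 29 = 163 left.
January 1956 has 31 days: 163 − 31 = 132 left.
December 1955 has 31 days: 132 − 31 = 101 left.
November 1955 has 30 days: 101 − 30 = 71 left.
October 1955 has 31 days: 71 − 31 = 40 left.
September 1955 has 30 days: 40 − 30 = 10 left.
August 1955 has 31 days; 31 − 10 = 21 → August 21, 1955.

August 21, 1955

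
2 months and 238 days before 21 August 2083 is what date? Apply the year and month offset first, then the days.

Counting back 2 months and 238 days from August 21, 2083: first the month/year part, then the days.
month 8 − 2 = 6 → June 2083.
Day 21 is valid in June, giving June 21, 2083.
Now subtract 238 days from June 21, 2083.
Going back 21 days from June 21, 2083 reaches the end of the previous month; 238 − 21 = 217 left.
May 2083 has 31 days: 217 − 31 = 186 left.
April 2083 has 30 days: 186 − 30 = 156 left.
March 2083 has 31 days: 156 − 31 = 125 left.
February 2083 has 28 days (2083 is not a leap year): 125 − 28 = 97 left.
January 2083 has 31 days: 97 − 31 = 66 left.
December 2082 has 31 days: 66 − 31 = 35 left.
November 2082 has 30 days: 35 − 30 = 5 left.
October 2082 has 31 days; 31 − 5 = 26 → October 26, 2082.

October 26, 2082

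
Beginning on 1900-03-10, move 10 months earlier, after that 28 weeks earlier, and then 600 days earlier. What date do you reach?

March 5, 1897

Counting back 10 months from March 10, 1900:
month 3 − 10 = -7, which is month 5 of year 1899 → May 1899.
Day 10 is valid in May, giving May 10, 1899.
Counting back 28 weeks (= 196 days) from May 10, 1899:
Going back 10 days from May 10, 1899 reaches the end of the previous month; 196 − 10 = 186 left.
April 1899 has 30 days: 186 − 30 = 156 left.
March 1899 has 31 days: 156 − 31 = 125 left.
February 1899 has 28 days (1899 is not a leap year): 125 − 28 = 97 left.
January 1899 has 31 days: 97 − 31 = 66 left.
December 1898 has 31 days: 66 − 31 = 35 left.
November 1898 has 30 days: 35 − 30 = 5 left.
October 1898 has 31 days; 31 − 5 = 26 → October 26, 1898.
Subtracting 600 days from October 26, 1898:
Going back 26 days from October 26, 1898 reaches the end of the previous month; 600 − 26 = 574 left.
September 1898 has 30 days: 574 − 30 = 544 left.
August 1898 has 31 days: 544 − 31 = 513 left.
July 1898 has 31 days: 513 − 31 = 482 left.
June 1898 has 30 days: 482 − 30 = 452 left.
May 1898 has 31 days: 452 − 31 = 421 left.
April 1898 has 30 days: 421 − 30 = 391 left.
March 1898 has 31 days: 391 − 31 = 360 left.
February 1898 has 28 days (1898 is not a leap year): 360 − 28 = 332 left.
January 1898 has 31 days: 332 − 31 = 301 left.
December 1897 has 31 days: 301 − 31 = 270 left.
November 1897 has 30 days: 270 − 30 = 240 left.
October 1897 has 31 days: 240 − 31 = 209 left.
September 1897 has 30 days: 209 − 30 = 179 left.
August 1897 has 31 days: 179 − 31 = 148 left.
July 1897 has 31 days: 148 − 31 = 117 left.
June 1897 has 30 days: 117 − 30 = 87 left.
May 1897 has 31 days: 87 − 31 = 56 left.
April 1897 has 30 days: 56 − 30 = 26 left.
March 1897 has 31 days; 31 − 26 = 5 → March 5, 1897.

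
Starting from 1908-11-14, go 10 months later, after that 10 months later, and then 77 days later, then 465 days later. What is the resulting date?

January 7, 1912

Advancing 10 months from November 14, 1908:
month 11 + 10 = 21, which is month 9 of year 1909 → September 1909.
Day 14 is valid in September, giving September 14, 1909.
Adding 10 months from September 14, 1909:
month 9 + 10 = 19, which is month 7 of year 1910 → July 1910.
Day 14 is valid in July, giving July 14, 1910.
Counting forward 77 days from July 14, 1910:
July has 31 days, so 31 − 14 = 17 days remain after July 14, 1910; 77 − 17 = 60 left.
August 1910 has 31 days: 60 − 31 = 29 left.
29 days into September 1910 → September 29, 1910.
Advancing 465 days from September 29, 1910:
September has 30 days, so 30 − 29 = 1 day remains after September 29, 1910; 465 − 1 = 464 left.
October 1910 has 31 days: 464 − 31 = 433 left.
November 1910 has 30 days: 433 − 30 = 403 left.
December 1910 has 31 days: 403 − 31 = 372 left.
January 1911 has 31 days: 372 − 31 = 341 left.
February 1911 has 28 days (1911 is not a leap year): 341 − 28 = 313 left.
March 1911 has 31 days: 313 − 31 = 282 left.
April 1911 has 30 days: 282 − 30 = 252 left.
May 1911 has 31 days: 252 − 31 = 221 left.
June 1911 has 30 days: 221 − 30 = 191 left.
July 1911 has 31 days: 191 − 31 = 160 left.
August 1911 has 31 days: 160 − 31 = 129 left.
September 1911 has 30 days: 129 − 30 = 99 left.
October 1911 has 31 days: 99 − 31 = 68 left.
November 1911 has 30 days: 68 − 30 = 38 left.
December 1911 has 31 days: 38 − 31 = 7 left.
7 days into January 1912 → January 7, 1912.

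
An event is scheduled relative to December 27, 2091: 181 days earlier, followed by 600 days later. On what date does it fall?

February 18, 2093

Subtracting 181 days from December 27, 2091:
Going back 27 days from December 27, 2091 reaches the end of the previous month; 181 − 27 = 154 left.
November 2091 has 30 days: 154 − 30 = 124 left.
October 2091 has 31 days: 124 − 31 = 93 left.
September 2091 has 30 days: 93 − 30 = 63 left.
August 2091 has 31 days: 63 − 31 = 32 left.
July 2091 has 31 days: 32 − 31 = 1 left.
June 2091 has 30 days; 30 − 1 = 29 → June 29, 2091.
Adding 600 days from June 29, 2091:
June has 30 days, so 30 − 29 = 1 day remains after June 29, 2091; 600 − 1 = 599 left.
July 2091 has 31 days: 599 − 31 = 568 left.
August 2091 has 31 days: 568 − 31 = 537 left.
September 2091 has 30 days: 537 − 30 = 507 left.
October 2091 has 31 days: 507 − 31 = 476 left.
November 2091 has 30 days: 476 − 30 = 446 left.
December 2091 has 31 days: 446 − 31 = 415 left.
January 2092 has 31 days: 415 − 31 = 384 left.
February 2092 has 29 days (2092 is a leap year): 384 − 29 = 355 left.
March 2092 has 31 days: 355 − 31 = 324 left.
April 2092 has 30 days: 324 − 30 = 294 left.
May 2092 has 31 days: 294 − 31 = 263 left.
June 2092 has 30 days: 263 − 30 = 233 left.
July 2092 has 31 days: 233 − 31 = 202 left.
August 2092 has 31 days: 202 − 31 = 171 left.
September 2092 has 30 days: 171 − 30 = 141 left.
October 2092 has 31 days: 141 − 31 = 110 left.
November 2092 has 30 days: 110 − 30 = 80 left.
December 2092 has 31 days: 80 − 31 = 49 left.
January 2093 has 31 days: 49 − 31 = 18 left.
18 days into February 2093 → February 18, 2093.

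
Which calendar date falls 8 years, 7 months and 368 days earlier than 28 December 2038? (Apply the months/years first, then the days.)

Going back 8 years, 7 months and 368 days from December 28, 2038: first the month/year part, then the days.
-8 years → 2030; month 12 − 7 = 5 → May 2030.
Day 28 is valid in May, giving May 28, 2030.
Now subtract 368 days from May 28, 2030.
Going back 28 days from May 28, 2030 reaches the end of the previous month; 368 − 28 = 340 left.
April 2030 has 30 days: 340 − 30 = 310 left.
March 2030 has 31 days: 310 − 31 = 279 left.
February 2030 has 28 days (2030 is not a leap year): 279 − 28 = 251 left.
January 2030 has 31 days: 251 − 31 = 220 left.
December 2029 has 31 days: 220 − 31 = 189 left.
November 2029 has 30 days: 189 − 30 = 159 left.
October 2029 has 31 days: 159 − 31 = 128 left.
September 2029 has 30 days: 128 − 30 = 98 left.
August 2029 has 31 days: 98 − 31 = 67 left.
July 2029 has 31 days: 67 − 31 = 36 left.
June 2029 has 30 days: 36 − 30 = 6 left.
May 2029 has 31 days; 31 − 6 = 25 → May 25, 2029.

May 25, 2029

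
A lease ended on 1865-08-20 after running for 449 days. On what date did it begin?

Subtracting 449 days from August 20, 1865.
Going back 20 days from August 20, 1865 reaches the end of the previous month; 449 − 20 = 429 left.
July 1865 has 31 days: 429 − 31 = 398 left.
June 1865 has 30 days: 398 − 30 = 368 left.
May 1865 has 31 days: 368 − 31 = 337 left.
April 1865 has 30 days: 337 − 30 = 307 left.
March 1865 has 31 days: 307 − 31 = 276 left.
February 1865 has 28 days (1865 is not a leap year): 276 − 28 = 248 left.
January 1865 has 31 days: 248 − 31 = 217 left.
December 1864 has 31 days: 217 − 31 = 186 left.
November 1864 has 30 days: 186 − 30 = 156 left.
October 1864 has 31 days: 156 − 31 = 125 left.
September 1864 has 30 days: 125 − 30 = 95 left.
August 1864 has 31 days: 95 − 31 = 64 left.
July 1864 has 31 days: 64 − 31 = 33 left.
June 1864 has 30 days: 33 − 30 = 3 left.
May 1864 has 31 days; 31 − 3 = 28 → May 28, 1864.

May 28, 1864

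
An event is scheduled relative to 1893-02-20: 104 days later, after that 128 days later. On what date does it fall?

Counting forward 104 days from February 20, 1893:
February has 28 days, so 28 − 20 = 8 days remain after February 20, 1893; 104 − 8 = 96 left.
March 1893 has 31 days: 96 − 31 = 65 left.
April 1893 has 30 days: 65 − 30 = 35 left.
May 1893 has 31 days: 35 − 31 = 4 left.
4 days into June 1893 → June 4, 1893.
Advancing 128 days from June 4, 1893:
June has 30 days, so 30 − 4 = 26 days remain after June 4, 1893; 128 − 26 = 102 left.
July 1893 has 31 days: 102 − 31 = 71 left.
August 1893 has 31 days: 71 − 31 = 40 left.
September 1893 has 30 days: 40 − 30 = 10 left.
10 days into October 1893 → October 10, 1893.

October 10, 1893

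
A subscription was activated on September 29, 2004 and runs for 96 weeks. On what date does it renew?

August 2, 2006

Advancing 96 weeks = 672 days from September 29, 2004.
September has 30 days, so 30 − 29 = 1 day remains after September 29, 2004; 672 − 1 = 671 left.
October 2004 has 31 days: 671 − 31 = 640 left.
November 2004 has 30 days: 640 − 30 = 610 left.
December 2004 has 31 days: 610 − 31 = 579 left.
January 2005 has 31 days: 579 − 31 = 548 left.
February 2005 has 28 days (2005 is not a leap year): 548 − 28 = 520 left.
March 2005 has 31 days: 520 − 31 = 489 left.
April 2005 has 30 days: 489 − 30 = 459 left.
May 2005 has 31 days: 459 − 31 = 428 left.
June 2005 has 30 days: 428 − 30 = 398 left.
July 2005 has 31 days: 398 − 31 = 367 left.
August 2005 has 31 days: 367 − 31 = 336 left.
September 2005 has 30 days: 336 − 30 = 306 left.
October 2005 has 31 days: 306 − 31 = 275 left.
November 2005 has 30 days: 275 − 30 = 245 left.
December 2005 has 31 days: 245 − 31 = 214 left.
January 2006 has 31 days: 214 − 31 = 183 left.
February 2006 has 28 days (2006 is not a leap year): 183 − 28 = 155 left.
March 2006 has 31 days: 155 − 31 = 124 left.
April 2006 has 30 days: 124 − 30 = 94 left.
May 2006 has 31 days: 94 − 31 = 63 left.
June 2006 has 30 days: 63 − 30 = 33 left.
July 2006 has 31 days: 33 − 31 = 2 left.
2 days into August 2006 → August 2, 2006.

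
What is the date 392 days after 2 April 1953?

April 29, 1954

Advancing 392 days from April 2, 1953.
April has 30 days, so 30 − 2 = 28 days remain after April 2, 1953; 392 − 28 = 364 left.
May 1953 has 31 days: 364 − 31 = 333 left.
June 1953 has 30 days: 333 − 30 = 303 left.
July 1953 has 31 days: 303 − 31 = 272 left.
August 1953 has 31 days: 272 − 31 = 241 left.
September 1953 has 30 days: 241 − 30 = 211 left.
October 1953 has 31 days: 211 − 31 = 180 left.
November 1953 has 30 days: 180 − 30 = 150 left.
December 1953 has 31 days: 150 − 31 = 119 left.
January 1954 has 31 days: 119 − 31 = 88 left.
February 1954 has 28 days (1954 is not a leap year): 88 − 28 = 60 left.
March 1954 has 31 days: 60 − 31 = 29 left.
29 days into April 1954 → April 29, 1954.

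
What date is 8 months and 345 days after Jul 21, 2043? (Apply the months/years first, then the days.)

Advancing 8 months and 345 days from July 21, 2043: first the month/year part, then the days.
month 7 + 8 = 15, which is month 3 of year 2044 → March 2044.
Day 21 is valid in March, giving March 21, 2044.
Now add 345 days from March 21, 2044.
March has 31 days, so 31 − 21 = 10 days remain after March 21, 2044; 345 − 10 = 335 left.
April 2044 has 30 days: 335 − 30 = 305 left.
May 2044 has 31 days: 305 − 31 = 274 left.
June 2044 has 30 days: 274 − 30 = 244 left.
July 2044 has 31 days: 244 − 31 = 213 left.
August 2044 has 31 days: 213 − 31 = 182 left.
September 2044 has 30 days: 182 − 30 = 152 left.
October 2044 has 31 days: 152 − 31 = 121 left.
November 2044 has 30 days: 121 − 30 = 91 left.
December 2044 has 31 days: 91 − 31 = 60 left.
January 2045 has 31 days: 60 − 31 = 29 left.
February 2045 has 28 days (2045 is not a leap year): 29 − 28 = 1 left.
1 day into March 2045 → March 1, 2045.

March 1, 2045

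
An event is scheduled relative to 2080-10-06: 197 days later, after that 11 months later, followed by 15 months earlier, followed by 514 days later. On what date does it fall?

May 19, 2082

Counting forward 197 days from October 6, 2080:
October has 31 days, so 31 − 6 = 25 days remain after October 6, 2080; 197 − 25 = 172 left.
November 2080 has 30 days: 172 − 30 = 142 left.
December 2080 has 31 days: 142 − 31 = 111 left.
January 2081 has 31 days: 111 − 31 = 80 left.
February 2081 has 28 days (2081 is not a leap year): 80 − 28 = 52 left.
March 2081 has 31 days: 52 − 31 = 21 left.
21 days into April 2081 → April 21, 2081.
Counting forward 11 months from April 21, 2081:
month 4 + 11 = 15, which is month 3 of year 2082 → March 2082.
Day 21 is valid in March, giving March 21, 2082.
Going back 15 months from March 21, 2082:
month 3 − 15 = -12, which is month 12 of year 2080 → December 2080.
Day 21 is valid in December, giving December 21, 2080.
Adding 514 days from December 21, 2080:
December has 31 days, so 31 − 21 = 10 days remain after December 21, 2080; 514 − 10 = 504 left.
January 2081 has 31 days: 504 − 31 = 473 left.
February 2081 has 28 days (2081 is not a leap year): 473 − 28 = 445 left.
March 2081 has 31 days: 445 − 31 = 414 left.
April 2081 has 30 days: 414 − 30 = 384 left.
May 2081 has 31 days: 384 − 31 = 353 left.
June 2081 has 30 days: 353 − 30 = 323 left.
July 2081 has 31 days: 323 − 31 = 292 left.
August 2081 has 31 days: 292 − 31 = 261 left.
September 2081 has 30 days: 261 − 30 = 231 left.
October 2081 has 31 days: 231 − 31 = 200 left.
November 2081 has 30 days: 200 − 30 = 170 left.
December 2081 has 31 days: 170 − 31 = 139 left.
January 2082 has 31 days: 139 − 31 = 108 left.
February 2082 has 28 days (2082 is not a leap year): 108 − 28 = 80 left.
March 2082 has 31 days: 80 − 31 = 49 left.
April 2082 has 30 days: 49 − 30 = 19 left.
19 days into May 2082 → May 19, 2082.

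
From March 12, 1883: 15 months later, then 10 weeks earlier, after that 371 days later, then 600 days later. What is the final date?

November 30, 1886

Adding 15 months from March 12, 1883:
month 3 + 15 = 18, which is month 6 of year 1884 → June 1884.
Day 12 is valid in June, giving June 12, 1884.
Going back 10 weeks (= 70 days) from June 12, 1884:
Going back 12 days from June 12, 1884 reaches the end of the previous month; 70 − 12 = 58 left.
May 1884 has 31 days: 58 − 31 = 27 left.
April 1884 has 30 days; 30 − 27 = 3 → April 3, 1884.
Adding 371 days from April 3, 1884:
April has 30 days, so 30 − 3 = 27 days remain after April 3, 1884; 371 − 27 = 344 left.
May 1884 has 31 days: 344 − 31 = 313 left.
June 1884 has 30 days: 313 − 30 = 283 left.
July 1884 has 31 days: 283 − 31 = 252 left.
August 1884 has 31 days: 252 − 31 = 221 left.
September 1884 has 30 days: 221 − 30 = 191 left.
October 1884 has 31 days: 191 − 31 = 160 left.
November 1884 has 30 days: 160 − 30 = 130 left.
December 1884 has 31 days: 130 − 31 = 99 left.
January 1885 has 31 days: 99 − 31 = 68 left.
February 1885 has 28 days (1885 is not a leap year): 68 − 28 = 40 left.
March 1885 has 31 days: 40 − 31 = 9 left.
9 days into April 1885 → April 9, 1885.
Counting forward 600 days from April 9, 1885:
April has 30 days, so 30 − 9 = 21 days remain after April 9, 1885; 600 − 21 = 579 left.
May 1885 has 31 days: 579 − 31 = 548 left.
June 1885 has 30 days: 548 − 30 = 518 left.
July 1885 has 31 days: 518 − 31 = 487 left.
August 1885 has 31 days: 487 − 31 = 456 left.
September 1885 has 30 days: 456 − 30 = 426 left.
October 1885 has 31 days: 426 − 31 = 395 left.
November 1885 has 30 days: 395 − 30 = 365 left.
December 1885 has 31 days: 365 − 31 = 334 left.
January 1886 has 31 days: 334 − 31 = 303 left.
February 1886 has 28 days (1886 is not a leap year): 303 − 28 = 275 left.
March 1886 has 31 days: 275 − 31 = 244 left.
April 1886 has 30 days: 244 − 30 = 214 left.
May 1886 has 31 days: 214 − 31 = 183 left.
June 1886 has 30 days: 183 − 30 = 153 left.
July 1886 has 31 days: 153 − 31 = 122 left.
August 1886 has 31 days: 122 − 31 = 91 left.
September 1886 has 30 days: 91 − 30 = 61 left.
October 1886 has 31 days: 61 − 31 = 30 left.
30 days into November 1886 → November 30, 1886.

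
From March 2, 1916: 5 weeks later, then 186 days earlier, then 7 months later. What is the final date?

Advancing 5 weeks (= 35 days) from March 2, 1916:
March has 31 days, so 31 − 2 = 29 days remain after March 2, 1916; 35 − 29 = 6 left.
6 days into April 1916 → April 6, 1916.
Subtracting 186 days from April 6, 1916:
Going back 6 days from April 6, 1916 reaches the end of the previous month; 186 − 6 = 180 left.
March 1916 has 31 days: 180 − 31 = 149 left.
February 1916 has 29 days (1916 is a leap year): 149 − 29 = 120 left.
January 1916 has 31 days: 120 − 31 = 89 left.
December 1915 has 31 days: 89 − 31 = 58 left.
November 1915 has 30 days: 58 − 30 = 28 left.
October 1915 has 31 days; 31 − 28 = 3 → October 3, 1915.
Adding 7 months from October 3, 1915:
month 10 + 7 = 17, which is month 5 of year 1916 → May 1916.
Day 3 is valid in May, giving May 3, 1916.

May 3, 1916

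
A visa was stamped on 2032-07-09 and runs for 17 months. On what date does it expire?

Adding 17 months from July 9, 2032.
month 7 + 17 = 24, which is month 12 of year 2033 → December 2033.
Day 9 is valid in December, giving December 9, 2033.

December 9, 2033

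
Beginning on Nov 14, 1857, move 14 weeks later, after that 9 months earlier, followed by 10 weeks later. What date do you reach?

July 29, 1857

Advancing 14 weeks (= 98 days) from November 14, 1857:
November has 30 days, so 30 − 14 = 16 days remain after November 14, 1857; 98 − 16 = 82 left.
December 1857 has 31 days: 82 − 31 = 51 left.
January 1858 has 31 days: 51 − 31 = 20 left.
20 days into February 1858 → February 20, 1858.
Going back 9 months from February 20, 1858:
month 2 − 9 = -7, which is month 5 of year 1857 → May 1857.
Day 20 is valid in May, giving May 20, 1857.
Adding 10 weeks (= 70 days) from May 20, 1857:
May has 31 days, so 31 − 20 = 11 days remain after May 20, 1857; 70 − 11 = 59 left.
June 1857 has 30 days: 59 − 30 = 29 left.
29 days into July 1857 → July 29, 1857.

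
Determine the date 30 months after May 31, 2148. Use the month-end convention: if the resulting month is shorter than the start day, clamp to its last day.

Adding 30 months from May 31, 2148.
month 5 + 30 = 35, which is month 11 of year 2150 → November 2150.
November 2150 has only 30 days and the start was day 31, so the date clamps to November 30, 2150.

November 30, 2150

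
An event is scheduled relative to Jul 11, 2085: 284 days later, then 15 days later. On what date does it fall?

Counting forward 284 days from July 11, 2085:
July has 31 days, so 31 − 11 = 20 days remain after July 11, 2085; 284 − 20 = 264 left.
August 2085 has 31 days: 264 − 31 = 233 left.
September 2085 has 30 days: 233 − 30 = 203 left.
October 2085 has 31 days: 203 − 31 = 172 left.
November 2085 has 30 days: 172 − 30 = 142 left.
December 2085 has 31 days: 142 − 31 = 111 left.
January 2086 has 31 days: 111 − 31 = 80 left.
February 2086 has 28 days (2086 is not a leap year): 80 − 28 = 52 left.
March 2086 has 31 days: 52 − 31 = 21 left.
21 days into April 2086 → April 21, 2086.
Advancing 15 days from April 21, 2086:
April has 30 days, so 30 − 21 = 9 days remain after April 21, 2086; 15 − 9 = 6 left.
6 days into May 2086 → May 6, 2086.

May 6, 2086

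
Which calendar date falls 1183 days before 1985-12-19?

Counting back 1183 days from December 19, 1985.
Going back 19 days from December 19, 1985 reaches the end of the previous month; 1183 − 19 = 1164 left.
November 1985 has 30 days: 1164 − 30 = 1134 left.
October 1985 has 31 days: 1134 − 31 = 1103 left.
September 1985 has 30 days: 1103 − 30 = 1073 left.
August 1985 has 31 days: 1073 − 31 = 1042 left.
July 1985 has 31 days: 1042 − 31 = 1011 left.
June 1985 has 30 days: 1011 − 30 = 981 left.
May 1985 has 31 days: 981 − 31 = 950 left.
April 1985 has 30 days: 950 − 30 = 920 left.
March 1985 has 31 days: 920 − 31 = 889 left.
February 1985 has 28 days (1985 is not a leap year): 889 − 28 = 861 left.
January 1985 has 31 days: 861 − 31 = 830 left.
December 1984 has 31 days: 830 − 31 = 799 left.
November 1984 has 30 days: 799 − 30 = 769 left.
October 1984 has 31 days: 769 − 31 = 738 left.
September 1984 has 30 days: 738 − 30 = 708 left.
August 1984 has 31 days: 708 − 31 = 677 left.
July 1984 has 31 days: 677 − 31 = 646 left.
June 1984 has 30 days: 646 − 30 = 616 left.
May 1984 has 31 days: 616 − 31 = 585 left.
April 1984 has 30 days: 585 − 30 = 555 left.
March 1984 has 31 days: 555 − 31 = 524 left.
February 1984 has 29 days (1984 is a leap year): 524 − 29 = 495 left.
January 1984 has 31 days: 495 − 31 = 464 left.
December 1983 has 31 days: 464 − 31 = 433 left.
November 1983 has 30 days: 433 − 30 = 403 left.
October 1983 has 31 days: 403 − 31 = 372 left.
September 1983 has 30 days: 372 − 30 = 342 left.
August 1983 has 31 days: 342 − 31 = 311 left.
July 1983 has 31 days: 311 − 31 = 280 left.
June 1983 has 30 days: 280 − 30 = 250 left.
May 1983 has 31 days: 250 − 31 = 219 left.
April 1983 has 30 days: 219 − 30 = 189 left.
March 1983 has 31 days: 189 − 31 = 158 left.
February 1983 has 28 days (1983 is not a leap year): 158 − 28 = 130 left.
January 1983 has 31 days: 130 − 31 = 99 left.
December 1982 has 31 days: 99 − 31 = 68 left.
November 1982 has 30 days: 68 − 30 = 38 left.
October 1982 has 31 days: 38 − 31 = 7 left.
September 1982 has 30 days; 30 − 7 = 23 → September 23, 1982.

September 23, 1982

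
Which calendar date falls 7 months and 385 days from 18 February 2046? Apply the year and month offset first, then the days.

October 8, 2047

Counting forward 7 months and 385 days from February 18, 2046: first the month/year part, then the days.
month 2 + 7 = 9 → September 2046.
Day 18 is valid in September, giving September 18, 2046.
Now add 385 days from September 18, 2046.
September has 30 days, so 30 − 18 = 12 days remain after September 18, 2046; 385 − 12 = 373 left.
October 2046 has 31 days: 373 − 31 = 342 left.
November 2046 has 30 days: 342 − 30 = 312 left.
December 2046 has 31 days: 312 − 31 = 281 left.
January 2047 has 31 days: 281 − 31 = 250 left.
February 2047 has 28 days (2047 is not a leap year): 250 − 28 = 222 left.
March 2047 has 31 days: 222 − 31 = 191 left.
April 2047 has 30 days: 191 − 30 = 161 left.
May 2047 has 31 days: 161 − 31 = 130 left.
June 2047 has 30 days: 130 − 30 = 100 left.
July 2047 has 31 days: 100 − 31 = 69 left.
August 2047 has 31 days: 69 − 31 = 38 left.
September 2047 has 30 days: 38 − 30 = 8 left.
8 days into October 2047 → October 8, 2047.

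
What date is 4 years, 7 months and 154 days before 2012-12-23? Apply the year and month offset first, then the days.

December 21, 2007

Subtracting 4 years, 7 months and 154 days from December 23, 2012: first the month/year part, then the days.
-4 years → 2008; month 12 − 7 = 5 → May 2008.
Day 23 is valid in May, giving May 23, 2008.
Now subtract 154 days from May 23, 2008.
Going back 23 days from May 23, 2008 reaches the end of the previous month; 154 − 23 = 131 left.
April 2008 has 30 days: 131 − 30 = 101 left.
March 2008 has 31 days: 101 − 31 = 70 left.
February 2008 has 29 days (2008 is a leap year): 70 − 29 = 41 left.
January 2008 has 31 days: 41 − 31 = 10 left.
December 2007 has 31 days; 31 − 10 = 21 → December 21, 2007.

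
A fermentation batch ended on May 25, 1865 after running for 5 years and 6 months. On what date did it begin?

Counting back 5 years and 6 months from May 25, 1865.
-5 years → 1860; month 5 − 6 = -1, which is month 11 of year 1859 → November 1859.
Day 25 is valid in November, giving November 25, 1859.

November 25, 1859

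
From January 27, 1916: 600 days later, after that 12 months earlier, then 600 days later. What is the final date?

May 11, 1918

Counting forward 600 days from January 27, 1916:
January has 31 days, so 31 − 27 = 4 days remain after January 27, 1916; 600 − 4 = 596 left.
February 1916 has 29 days (1916 is a leap year): 596 − 29 = 567 left.
March 1916 has 31 days: 567 − 31 = 536 left.
April 1916 has 30 days: 536 − 30 = 506 left.
May 1916 has 31 days: 506 − 31 = 475 left.
June 1916 has 30 days: 475 − 30 = 445 left.
July 1916 has 31 days: 445 − 31 = 414 left.
August 1916 has 31 days: 414 − 31 = 383 left.
September 1916 has 30 days: 383 − 30 = 353 left.
October 1916 has 31 days: 353 − 31 = 322 left.
November 1916 has 30 days: 322 − 30 = 292 left.
December 1916 has 31 days: 292 − 31 = 261 left.
January 1917 has 31 days: 261 − 31 = 230 left.
February 1917 has 28 days (1917 is not a leap year): 230 − 28 = 202 left.
March 1917 has 31 days: 202 − 31 = 171 left.
April 1917 has 30 days: 171 − 30 = 141 left.
May 1917 has 31 days: 141 − 31 = 110 left.
June 1917 has 30 days: 110 − 30 = 80 left.
July 1917 has 31 days: 80 − 31 = 49 left.
August 1917 has 31 days: 49 − 31 = 18 left.
18 days into September 1917 → September 18, 1917.
Counting back 12 months from September 18, 1917:
month 9 − 12 = -3, which is month 9 of year 1916 → September 1916.
Day 18 is valid in September, giving September 18, 1916.
Advancing 600 days from September 18, 1916:
September has 30 days, so 30 − 18 = 12 days remain after September 18, 1916; 600 − 12 = 588 left.
October 1916 has 31 days: 588 − 31 = 557 left.
November 1916 has 30 days: 557 − 30 = 527 left.
December 1916 has 31 days: 527 − 31 = 496 left.
January 1917 has 31 days: 496 − 31 = 465 left.
February 1917 has 28 days (1917 is not a leap year): 465 − 28 = 437 left.
March 1917 has 31 days: 437 − 31 = 406 left.
April 1917 has 30 days: 406 − 30 = 376 left.
May 1917 has 31 days: 376 − 31 = 345 left.
June 1917 has 30 days: 345 − 30 = 315 left.
July 1917 has 31 days: 315 − 31 = 284 left.
August 1917 has 31 days: 284 − 31 = 253 left.
September 1917 has 30 days: 253 − 30 = 223 left.
October 1917 has 31 days: 223 − 31 = 192 left.
November 1917 has 30 days: 192 − 30 = 162 left.
December 1917 has 31 days: 162 − 31 = 131 left.
January 1918 has 31 days: 131 − 31 = 100 left.
February 1918 has 28 days (1918 is not a leap year): 100 − 28 = 72 left.
March 1918 has 31 days: 72 − 31 = 41 left.
April 1918 has 30 days: 41 − 30 = 11 left.
11 days into May 1918 → May 11, 1918.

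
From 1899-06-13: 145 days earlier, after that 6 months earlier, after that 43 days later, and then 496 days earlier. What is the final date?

Subtracting 145 days from June 13, 1899:
Going back 13 days from June 13, 1899 reaches the end of the previous month; 145 − 13 = 132 left.
May 1899 has 31 days: 132 − 31 = 101 left.
April 1899 has 30 days: 101 − 30 = 71 left.
March 1899 has 31 days: 71 − 31 = 40 left.
February 1899 has 28 days (1899 is not a leap year): 40 − 28 = 12 left.
January 1899 has 31 days; 31 − 12 = 19 → January 19, 1899.
Subtracting 6 months from January 19, 1899:
month 1 − 6 = -5, which is month 7 of year 1898 → July 1898.
Day 19 is valid in July, giving July 19, 1898.
Advancing 43 days from July 19, 1898:
July has 31 days, so 31 − 19 = 12 days remain after July 19, 1898; 43 − 12 = 31 left.
31 days into August 1898 → August 31, 1898.
Counting back 496 days from August 31, 1898:
Going back 31 days from August 31, 1898 reaches the end of the previous month; 496 − 31 = 465 left.
July 1898 has 31 days: 465 − 31 = 434 left.
June 1898 has 30 days: 434 − 30 = 404 left.
May 1898 has 31 days: 404 − 31 = 373 left.
April 1898 has 30 days: 373 − 30 = 343 left.
March 1898 has 31 days: 343 − 31 = 312 left.
February 1898 has 28 days (1898 is not a leap year): 312 − 28 = 284 left.
January 1898 has 31 days: 284 − 31 = 253 left.
December 1897 has 31 days: 253 − 31 = 222 left.
November 1897 has 30 days: 222 − 30 = 192 left.
October 1897 has 31 days: 192 − 31 = 161 left.
September 1897 has 30 days: 161 − 30 = 131 left.
August 1897 has 31 days: 131 − 31 = 100 left.
July 1897 has 31 days: 100 − 31 = 69 left.
June 1897 has 30 days: 69 − 30 = 39 left.
May 1897 has 31 days: 39 − 31 = 8 left.
April 1897 has 30 days; 30 − 8 = 22 → April 22, 1897.

April 22, 1897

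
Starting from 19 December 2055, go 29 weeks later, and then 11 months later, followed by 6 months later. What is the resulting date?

December 9, 2057

Adding 29 weeks (= 203 days) from December 19, 2055:
December has 31 days, so 31 − 19 = 12 days remain after December 19, 2055; 203 − 12 = 191 left.
January 2056 has 31 days: 191 − 31 = 160 left.
February 2056 has 29 days (2056 is a leap year): 160 − 29 = 131 left.
March 2056 has 31 days: 131 − 31 = 100 left.
April 2056 has 30 days: 100 − 30 = 70 left.
May 2056 has 31 days: 70 − 31 = 39 left.
June 2056 has 30 days: 39 − 30 = 9 left.
9 days into July 2056 → July 9, 2056.
Counting forward 11 months from July 9, 2056:
month 7 + 11 = 18, which is month 6 of year 2057 → June 2057.
Day 9 is valid in June, giving June 9, 2057.
Advancing 6 months from June 9, 2057:
month 6 + 6 = 12 → December 2057.
Day 9 is valid in December, giving December 9, 2057.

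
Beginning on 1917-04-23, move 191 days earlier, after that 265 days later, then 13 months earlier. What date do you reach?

June 6, 1916

Subtracting 191 days from April 23, 1917:
Going back 23 days from April 23, 1917 reaches the end of the previous month; 191 − 23 = 168 left.
March 1917 has 31 days: 168 − 31 = 137 left.
February 1917 has 28 days (1917 is not a leap year): 137 − 28 = 109 left.
January 1917 has 31 days: 109 − 31 = 78 left.
December 1916 has 31 days: 78 − 31 = 47 left.
November 1916 has 30 days: 47 − 30 = 17 left.
October 1916 has 31 days; 31 − 17 = 14 → October 14, 1916.
Adding 265 days from October 14, 1916:
October has 31 days, so 31 − 14 = 17 days remain after October 14, 1916; 265 − 17 = 248 left.
November 1916 has 30 days: 248 − 30 = 218 left.
December 1916 has 31 days: 218 − 31 = 187 left.
January 1917 has 31 days: 187 − 31 = 156 left.
February 1917 has 28 days (1917 is not a leap year): 156 − 28 = 128 left.
March 1917 has 31 days: 128 − 31 = 97 left.
April 1917 has 30 days: 97 − 30 = 67 left.
May 1917 has 31 days: 67 − 31 = 36 left.
June 1917 has 30 days: 36 − 30 = 6 left.
6 days into July 1917 → July 6, 1917.
Counting back 13 months from July 6, 1917:
month 7 − 13 = -6, which is month 6 of year 1916 → June 1916.
Day 6 is valid in June, giving June 6, 1916.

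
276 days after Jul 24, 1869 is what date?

April 26, 1870

Advancing 276 days from July 24, 1869.
July has 31 days, so 31 − 24 = 7 days remain after July 24, 1869; 276 − 7 = 269 left.
August 1869 has 31 days: 269 − 31 = 238 left.
September 1869 has 30 days: 238 − 30 = 208 left.
October 1869 has 31 days: 208 − 31 = 177 left.
November 1869 has 30 days: 177 − 30 = 147 left.
December 1869 has 31 days: 147 − 31 = 116 left.
January 1870 has 31 days: 116 − 31 = 85 left.
February 1870 has 28 days (1870 is not a leap year): 85 − 28 = 57 left.
March 1870 has 31 days: 57 − 31 = 26 left.
26 days into April 1870 → April 26, 1870.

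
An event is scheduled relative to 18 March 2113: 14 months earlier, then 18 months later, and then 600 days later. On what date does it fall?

March 10, 2115

Subtracting 14 months from March 18, 2113:
month 3 − 14 = -11, which is month 1 of year 2112 → January 2112.
Day 18 is valid in January, giving January 18, 2112.
Counting forward 18 months from January 18, 2112:
month 1 + 18 = 19, which is month 7 of year 2113 → July 2113.
Day 18 is valid in July, giving July 18, 2113.
Counting forward 600 days from July 18, 2113:
July has 31 days, so 31 − 18 = 13 days remain after July 18, 2113; 600 − 13 = 587 left.
August 2113 has 31 days: 587 − 31 = 556 left.
September 2113 has 30 days: 556 − 30 = 526 left.
October 2113 has 31 days: 526 − 31 = 495 left.
November 2113 has 30 days: 495 − 30 = 465 left.
December 2113 has 31 days: 465 − 31 = 434 left.
January 2114 has 31 days: 434 − 31 = 403 left.
February 2114 has 28 days (2114 is not a leap year): 403 − 28 = 375 left.
March 2114 has 31 days: 375 − 31 = 344 left.
April 2114 has 30 days: 344 − 30 = 314 left.
May 2114 has 31 days: 314 − 31 = 283 left.
June 2114 has 30 days: 283 − 30 = 253 left.
July 2114 has 31 days: 253 − 31 = 222 left.
August 2114 has 31 days: 222 − 31 = 191 left.
September 2114 has 30 days: 191 − 30 = 161 left.
October 2114 has 31 days: 161 − 31 = 130 left.
November 2114 has 30 days: 130 − 30 = 100 left.
December 2114 has 31 days: 100 − 31 = 69 left.
January 2115 has 31 days: 69 − 31 = 38 left.
February 2115 has 28 days (2115 is not a leap year): 38 − 28 = 10 left.
10 days into March 2115 → March 10, 2115.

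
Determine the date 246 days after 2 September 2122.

May 6, 2123

Adding 246 days from September 2, 2122.
September has 30 days, so 30 − 2 = 28 days remain after September 2, 2122; 246 − 28 = 218 left.
October 2122 has 31 days: 218 − 31 = 187 left.
November 2122 has 30 days: 187 − 30 = 157 left.
December 2122 has 31 days: 157 − 31 = 126 left.
January 2123 has 31 days: 126 − 31 = 95 left.
February 2123 has 28 days (2123 is not a leap year): 95 − 28 = 67 left.
March 2123 has 31 days: 67 − 31 = 36 left.
April 2123 has 30 days: 36 − 30 = 6 left.
6 days into May 2123 → May 6, 2123.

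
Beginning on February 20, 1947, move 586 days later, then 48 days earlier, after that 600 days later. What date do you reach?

Advancing 586 days from February 20, 1947:
February has 28 days, so 28 − 20 = 8 days remain after February 20, 1947; 586 − 8 = 578 left.
March 1947 has 31 days: 578 − 31 = 547 left.
April 1947 has 30 days: 547 − 30 = 517 left.
May 1947 has 31 days: 517 − 31 = 486 left.
June 1947 has 30 days: 486 − 30 = 456 left.
July 1947 has 31 days: 456 − 31 = 425 left.
August 1947 has 31 days: 425 − 31 = 394 left.
September 1947 has 30 days: 394 − 30 = 364 left.
October 1947 has 31 days: 364 − 31 = 333 left.
November 1947 has 30 days: 333 − 30 = 303 left.
December 1947 has 31 days: 303 − 31 = 272 left.
January 1948 has 31 days: 272 − 31 = 241 left.
February 1948 has 29 days (1948 is a leap year): 241 − 29 = 212 left.
March 1948 has 31 days: 212 − 31 = 181 left.
April 1948 has 30 days: 181 − 30 = 151 left.
May 1948 has 31 days: 151 − 31 = 120 left.
June 1948 has 30 days: 120 − 30 = 90 left.
July 1948 has 31 days: 90 − 31 = 59 left.
August 1948 has 31 days: 59 − 31 = 28 left.
28 days into September 1948 → September 28, 1948.
Subtracting 48 days from September 28, 1948:
Going back 28 days from September 28, 1948 reaches the end of the previous month; 48 − 28 = 20 left.
August 1948 has 31 days; 31 − 20 = 11 → August 11, 1948.
Counting forward 600 days from August 11, 1948:
August has 31 days, so 31 − 11 = 20 days remain after August 11, 1948; 600 − 20 = 580 left.
September 1948 has 30 days: 580 − 30 = 550 left.
October 1948 has 31 days: 550 − 31 = 519 left.
November 1948 has 30 days: 519 − 30 = 489 left.
December 1948 has 31 days: 489 − 31 = 458 left.
January 1949 has 31 days: 458 − 31 = 427 left.
February 1949 has 28 days (1949 is not a leap year): 427 − 28 = 399 left.
March 1949 has 31 days: 399 − 31 = 368 left.
April 1949 has 30 days: 368 − 30 = 338 left.
May 1949 has 31 days: 338 − 31 = 307 left.
June 1949 has 30 days: 307 − 30 = 277 left.
July 1949 has 31 days: 277 − 31 = 246 left.
August 1949 has 31 days: 246 − 31 = 215 left.
September 1949 has 30 days: 215 − 30 = 185 left.
October 1949 has 31 days: 185 − 31 = 154 left.
November 1949 has 30 days: 154 − 30 = 124 left.
December 1949 has 31 days: 124 − 31 = 93 left.
January 1950 has 31 days: 93 − 31 = 62 left.
February 1950 has 28 days (1950 is not a leap year): 62 − 28 = 34 left.
March 1950 has 31 days: 34 − 31 = 3 left.
3 days into April 1950 → April 3, 1950.

April 3, 1950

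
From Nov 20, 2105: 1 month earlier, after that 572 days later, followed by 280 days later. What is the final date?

February 19, 2108

Going back 1 month from November 20, 2105:
month 11 − 1 = 10 → October 2105.
Day 20 is valid in October, giving October 20, 2105.
Counting forward 572 days from October 20, 2105:
October has 31 days, so 31 − 20 = 11 days remain after October 20, 2105; 572 − 11 = 561 left.
November 2105 has 30 days: 561 − 30 = 531 left.
December 2105 has 31 days: 531 − 31 = 500 left.
January 2106 has 31 days: 500 − 31 = 469 left.
February 2106 has 28 days (2106 is not a leap year): 469 − 28 = 441 left.
March 2106 has 31 days: 441 − 31 = 410 left.
April 2106 has 30 days: 410 − 30 = 380 left.
May 2106 has 31 days: 380 − 31 = 349 left.
June 2106 has 30 days: 349 − 30 = 319 left.
July 2106 has 31 days: 319 − 31 = 288 left.
August 2106 has 31 days: 288 − 31 = 257 left.
September 2106 has 30 days: 257 − 30 = 227 left.
October 2106 has 31 days: 227 − 31 = 196 left.
November 2106 has 30 days: 196 − 30 = 166 left.
December 2106 has 31 days: 166 − 31 = 135 left.
January 2107 has 31 days: 135 − 31 = 104 left.
February 2107 has 28 days (2107 is not a leap year): 104 − 28 = 76 left.
March 2107 has 31 days: 76 − 31 = 45 left.
April 2107 has 30 days: 45 − 30 = 15 left.
15 days into May 2107 → May 15, 2107.
Adding 280 days from May 15, 2107:
May has 31 days, so 31 − 15 = 16 days remain after May 15, 2107; 280 − 16 = 264 left.
June 2107 has 30 days: 264 − 30 = 234 left.
July 2107 has 31 days: 234 − 31 = 203 left.
August 2107 has 31 days: 203 − 31 = 172 left.
September 2107 has 30 days: 172 − 30 = 142 left.
October 2107 has 31 days: 142 − 31 = 111 left.
November 2107 has 30 days: 111 − 30 = 81 left.
December 2107 has 31 days: 81 − 31 = 50 left.
January 2108 has 31 days: 50 − 31 = 19 left.
19 days into February 2108 → February 19, 2108.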